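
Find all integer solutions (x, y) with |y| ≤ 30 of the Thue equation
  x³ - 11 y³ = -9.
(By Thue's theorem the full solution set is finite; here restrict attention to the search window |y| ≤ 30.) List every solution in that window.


The equation is x³ - 11y³ = -9. For fixed y, x³ = 11·y³ − 9, so a solution requires the RHS to be a perfect cube.
Strategy: iterate y from -30 to 30, compute RHS = 11·y³ − 9, and check whether it is a (positive or negative) perfect cube.
Check small values of y:
  y = 0: RHS = -9 is not a perfect cube.
  y = 1: RHS = 2 is not a perfect cube.
  y = -1: RHS = -20 is not a perfect cube.
  y = 2: RHS = 79 is not a perfect cube.
  y = -2: RHS = -97 is not a perfect cube.
  y = 3: RHS = 288 is not a perfect cube.
  y = -3: RHS = -306 is not a perfect cube.
Continuing the search up to |y| = 30 finds no solutions either.
No (x, y) in the scanned range satisfies the equation.

No integer solutions with |y| ≤ 30.


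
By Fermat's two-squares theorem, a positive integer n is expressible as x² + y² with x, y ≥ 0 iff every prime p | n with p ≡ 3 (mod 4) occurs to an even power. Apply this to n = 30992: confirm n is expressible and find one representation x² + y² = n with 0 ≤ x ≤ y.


Step 1: Factor n = 30992 = 2^4 · 13 · 149.
Step 2: Check the mod-4 condition on each prime factor: 2 = 2 (special); 13 ≡ 1 (mod 4), exponent 1; 149 ≡ 1 (mod 4), exponent 1.
All primes ≡ 3 (mod 4) appear to even exponent (or don't appear), so by the two-squares theorem n IS expressible as a sum of two squares.
Step 3: Build a representation. Group n = k² · m with k = 4 and m = 13 · 149 = 1937 (a product of primes ≡ 1 (mod 4)); a representation of m scales to one of n via (k·x)² + (k·y)² = k²(x² + y²). Each prime p ≡ 1 (mod 4) is itself a sum of two squares; find a² by testing p − a² for a perfect square:
  13: 13 − 1² = 12, 13 − 2² = 9 = 3² ⇒ 13 = 2² + 3².
  149: 149 − 1² = 148, 149 − 2² = 145, 149 − 3² = 140, 149 − 4² = 133, 149 − 5² = 124, 149 − 6² = 113, 149 − 7² = 100 = 10² ⇒ 149 = 7² + 10².
  Combine using the Brahmagupta–Fibonacci identity (a² + b²)(c² + d²) = (ac − bd)² + (ad + bc)² = (ac + bd)² + (ad − bc)²:
  13 · 149 = 1937: from (2² + 3²)(7² + 10²), take (2·7 − 3·10, 2·10 + 3·7) = (14 − 30, 20 + 21) = (-16, 41); dropping signs (only squares matter) gives (16, 41); check 16² + 41² = 256 + 1681 = 1937 ✓.
  Scale by k = 4: (4·16, 4·41) = (64, 164).
Step 4: Order so x ≤ y and verify: 64² + 164² = 4096 + 26896 = 30992 = n. ✓

n = 30992 = 64² + 164² (one valid representation with x ≤ y).


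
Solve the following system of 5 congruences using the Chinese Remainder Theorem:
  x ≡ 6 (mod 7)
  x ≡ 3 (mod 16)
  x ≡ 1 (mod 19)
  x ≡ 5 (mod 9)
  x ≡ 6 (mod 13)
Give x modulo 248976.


Product of moduli M = 7 · 16 · 19 · 9 · 13 = 248976.
Merge one congruence at a time:
  Start: x ≡ 6 (mod 7).
  Combine with x ≡ 3 (mod 16); new modulus lcm = 112.
    Write x = 6 + 7·t and substitute into x ≡ 3 (mod 16): 7·t ≡ 3 − 6 = -3 (mod 16).
    Reduce coefficients mod 16: 7·t ≡ 13 (mod 16).
    The inverse of 7 mod 16 is 7 (since 7·7 = 49 = 3·16 + 1), so t ≡ 7·13 = 91 ≡ 11 (mod 16).
    Then x = 6 + 7·11 = 83, valid modulo lcm(7, 16) = 112: x ≡ 83 (mod 112).
  Combine with x ≡ 1 (mod 19); new modulus lcm = 2128.
    Write x = 83 + 112·t and substitute into x ≡ 1 (mod 19): 112·t ≡ 1 − 83 = -82 (mod 19).
    Reduce coefficients mod 19: 17·t ≡ 13 (mod 19).
    The inverse of 17 mod 19 is 9 (since 17·9 = 153 = 8·19 + 1), so t ≡ 9·13 = 117 ≡ 3 (mod 19).
    Then x = 83 + 112·3 = 419, valid modulo lcm(112, 19) = 2128: x ≡ 419 (mod 2128).
  Combine with x ≡ 5 (mod 9); new modulus lcm = 19152.
    Write x = 419 + 2128·t and substitute into x ≡ 5 (mod 9): 2128·t ≡ 5 − 419 = -414 (mod 9).
    Reduce coefficients mod 9: 4·t ≡ 0 (mod 9).
    The inverse of 4 mod 9 is 7 (since 4·7 = 28 = 3·9 + 1), so t ≡ 7·0 = 0 ≡ 0 (mod 9).
    Then x = 419 + 2128·0 = 419, valid modulo lcm(2128, 9) = 19152: x ≡ 419 (mod 19152).
  Combine with x ≡ 6 (mod 13); new modulus lcm = 248976.
    Write x = 419 + 19152·t and substitute into x ≡ 6 (mod 13): 19152·t ≡ 6 − 419 = -413 (mod 13).
    Reduce coefficients mod 13: 3·t ≡ 3 (mod 13).
    The inverse of 3 mod 13 is 9 (since 3·9 = 27 = 2·13 + 1), so t ≡ 9·3 = 27 ≡ 1 (mod 13).
    Then x = 419 + 19152·1 = 19571, valid modulo lcm(19152, 13) = 248976: x ≡ 19571 (mod 248976).
Verify against each original: 19571 mod 7 = 6, 19571 mod 16 = 3, 19571 mod 19 = 1, 19571 mod 9 = 5, 19571 mod 13 = 6.

x ≡ 19571 (mod 248976).


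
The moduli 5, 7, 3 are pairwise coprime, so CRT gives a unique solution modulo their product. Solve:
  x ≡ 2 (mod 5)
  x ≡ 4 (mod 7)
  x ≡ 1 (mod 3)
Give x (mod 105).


Moduli 5, 7, 3 are pairwise coprime; by CRT there is a unique solution modulo M = 5 · 7 · 3 = 105.
Solve pairwise, accumulating the modulus:
  Start with x ≡ 2 (mod 5).
  Combine with x ≡ 4 (mod 7): since gcd(5, 7) = 1, we get a unique residue mod 35.
    Write x = 2 + 5·t and substitute into x ≡ 4 (mod 7): 5·t ≡ 4 − 2 = 2 (mod 7).
    The inverse of 5 mod 7 is 3 (since 5·3 = 15 = 2·7 + 1), so t ≡ 3·2 = 6 ≡ 6 (mod 7).
    Then x = 2 + 5·6 = 32, valid modulo lcm(5, 7) = 35: x ≡ 32 (mod 35).
  Combine with x ≡ 1 (mod 3): since gcd(35, 3) = 1, we get a unique residue mod 105.
    Write x = 32 + 35·t and substitute into x ≡ 1 (mod 3): 35·t ≡ 1 − 32 = -31 (mod 3).
    Reduce coefficients mod 3: 2·t ≡ 2 (mod 3).
    The inverse of 2 mod 3 is 2 (since 2·2 = 4 = 1·3 + 1), so t ≡ 2·2 = 4 ≡ 1 (mod 3).
    Then x = 32 + 35·1 = 67, valid modulo lcm(35, 3) = 105: x ≡ 67 (mod 105).
Verify: 67 mod 5 = 2 ✓, 67 mod 7 = 4 ✓, 67 mod 3 = 1 ✓.

x ≡ 67 (mod 105).


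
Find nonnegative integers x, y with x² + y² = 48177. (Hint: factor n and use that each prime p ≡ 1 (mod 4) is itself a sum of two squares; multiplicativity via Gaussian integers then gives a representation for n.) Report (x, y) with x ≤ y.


Step 1: Factor n = 48177 = 3^2 · 53 · 101.
Step 2: Check the mod-4 condition on each prime factor: 3 ≡ 3 (mod 4), exponent 2 (must be even); 53 ≡ 1 (mod 4), exponent 1; 101 ≡ 1 (mod 4), exponent 1.
All primes ≡ 3 (mod 4) appear to even exponent (or don't appear), so by the two-squares theorem n IS expressible as a sum of two squares.
Step 3: Build a representation. Group n = k² · m with k = 3 and m = 53 · 101 = 5353 (a product of primes ≡ 1 (mod 4)); a representation of m scales to one of n via (k·x)² + (k·y)² = k²(x² + y²). Each prime p ≡ 1 (mod 4) is itself a sum of two squares; find a² by testing p − a² for a perfect square:
  53: 53 − 1² = 52, 53 − 2² = 49 = 7² ⇒ 53 = 2² + 7².
  101: 101 − 1² = 100 = 10² ⇒ 101 = 1² + 10².
  Combine using the Brahmagupta–Fibonacci identity (a² + b²)(c² + d²) = (ac − bd)² + (ad + bc)² = (ac + bd)² + (ad − bc)²:
  53 · 101 = 5353: from (2² + 7²)(1² + 10²), take (2·1 − 7·10, 2·10 + 7·1) = (2 − 70, 20 + 7) = (-68, 27); dropping signs (only squares matter) gives (68, 27); check 68² + 27² = 4624 + 729 = 5353 ✓.
  Scale by k = 3: (3·68, 3·27) = (204, 81).
Step 4: Order so x ≤ y and verify: 81² + 204² = 6561 + 41616 = 48177 = n. ✓

n = 48177 = 81² + 204² (one valid representation with x ≤ y).


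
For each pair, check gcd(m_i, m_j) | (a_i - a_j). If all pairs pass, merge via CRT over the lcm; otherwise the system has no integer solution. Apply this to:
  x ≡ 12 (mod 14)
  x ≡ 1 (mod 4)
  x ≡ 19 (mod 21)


Moduli 14, 4, 21 are not pairwise coprime, so CRT works modulo lcm(m_i) when all pairwise compatibility conditions hold.
Pairwise compatibility: gcd(m_i, m_j) must divide a_i - a_j for every pair.
Merge one congruence at a time:
  Start: x ≡ 12 (mod 14).
  Combine with x ≡ 1 (mod 4): gcd(14, 4) = 2, and 1 - 12 = -11 is NOT divisible by 2.
    ⇒ system is inconsistent (no integer solution).

No solution (the system is inconsistent).


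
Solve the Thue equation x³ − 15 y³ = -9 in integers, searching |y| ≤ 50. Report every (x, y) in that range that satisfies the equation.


The equation is x³ - 15y³ = -9. For fixed y, x³ = 15·y³ − 9, so a solution requires the RHS to be a perfect cube.
Strategy: iterate y from -50 to 50, compute RHS = 15·y³ − 9, and check whether it is a (positive or negative) perfect cube.
Check small values of y:
  y = 0: RHS = -9 is not a perfect cube.
  y = 1: RHS = 6 is not a perfect cube.
  y = -1: RHS = -24 is not a perfect cube.
  y = 2: RHS = 111 is not a perfect cube.
  y = -2: RHS = -129 is not a perfect cube.
  y = 3: RHS = 396 is not a perfect cube.
  y = -3: RHS = -414 is not a perfect cube.
Continuing the search up to |y| = 50 finds no solutions either.
No (x, y) in the scanned range satisfies the equation.

No integer solutions with |y| ≤ 50.


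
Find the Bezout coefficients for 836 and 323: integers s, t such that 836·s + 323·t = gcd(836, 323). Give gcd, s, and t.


Euclidean algorithm on (836, 323) — divide until remainder is 0:
  836 = 2 · 323 + 190
  323 = 1 · 190 + 133
  190 = 1 · 133 + 57
  133 = 2 · 57 + 19
  57 = 3 · 19 + 0
gcd(836, 323) = 19.
Track Bezout coefficients alongside the remainders: start with r₀ = 836 = a·1 + b·0 (s = 1, t = 0) and r₁ = 323 = a·0 + b·1 (s = 0, t = 1); each new remainder r_{k+1} = r_{k-1} − q_k·r_k inherits s_{k+1} = s_{k-1} − q_k·s_k, t_{k+1} = t_{k-1} − q_k·t_k, so r_k = a·s_k + b·t_k at every step:
  q = 2: r = 190, s = 1 − 2·0 = 1, t = 0 − 2·1 = -2  (check: 836·1 + 323·(-2) = 190)
  q = 1: r = 133, s = 0 − 1·1 = -1, t = 1 − 1·(-2) = 3  (check: 836·(-1) + 323·3 = 133)
  q = 1: r = 57, s = 1 − 1·(-1) = 2, t = -2 − 1·3 = -5  (check: 836·2 + 323·(-5) = 57)
  q = 2: r = 19, s = -1 − 2·2 = -5, t = 3 − 2·(-5) = 13  (check: 836·(-5) + 323·13 = 19)
The row with r = 19 (the gcd) gives the Bezout coefficients s = -5, t = 13.
Result: 836 · (-5) + 323 · (13) = 19.

gcd(836, 323) = 19; s = -5, t = 13 (check: 836·(-5) + 323·13 = 19).


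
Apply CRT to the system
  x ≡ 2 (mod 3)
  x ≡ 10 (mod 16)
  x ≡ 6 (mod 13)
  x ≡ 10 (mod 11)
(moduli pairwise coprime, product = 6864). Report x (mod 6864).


Product of moduli M = 3 · 16 · 13 · 11 = 6864.
Merge one congruence at a time:
  Start: x ≡ 2 (mod 3).
  Combine with x ≡ 10 (mod 16); new modulus lcm = 48.
    Write x = 2 + 3·t and substitute into x ≡ 10 (mod 16): 3·t ≡ 10 − 2 = 8 (mod 16).
    The inverse of 3 mod 16 is 11 (since 3·11 = 33 = 2·16 + 1), so t ≡ 11·8 = 88 ≡ 8 (mod 16).
    Then x = 2 + 3·8 = 26, valid modulo lcm(3, 16) = 48: x ≡ 26 (mod 48).
  Combine with x ≡ 6 (mod 13); new modulus lcm = 624.
    Write x = 26 + 48·t and substitute into x ≡ 6 (mod 13): 48·t ≡ 6 − 26 = -20 (mod 13).
    Reduce coefficients mod 13: 9·t ≡ 6 (mod 13).
    The inverse of 9 mod 13 is 3 (since 9·3 = 27 = 2·13 + 1), so t ≡ 3·6 = 18 ≡ 5 (mod 13).
    Then x = 26 + 48·5 = 266, valid modulo lcm(48, 13) = 624: x ≡ 266 (mod 624).
  Combine with x ≡ 10 (mod 11); new modulus lcm = 6864.
    Write x = 266 + 624·t and substitute into x ≡ 10 (mod 11): 624·t ≡ 10 − 266 = -256 (mod 11).
    Reduce coefficients mod 11: 8·t ≡ 8 (mod 11).
    The inverse of 8 mod 11 is 7 (since 8·7 = 56 = 5·11 + 1), so t ≡ 7·8 = 56 ≡ 1 (mod 11).
    Then x = 266 + 624·1 = 890, valid modulo lcm(624, 11) = 6864: x ≡ 890 (mod 6864).
Verify against each original: 890 mod 3 = 2, 890 mod 16 = 10, 890 mod 13 = 6, 890 mod 11 = 10.

x ≡ 890 (mod 6864).


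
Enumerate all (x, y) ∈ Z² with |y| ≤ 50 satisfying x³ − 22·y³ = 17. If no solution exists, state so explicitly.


The equation is x³ - 22y³ = 17. For fixed y, x³ = 22·y³ + 17, so a solution requires the RHS to be a perfect cube.
Strategy: iterate y from -50 to 50, compute RHS = 22·y³ + 17, and check whether it is a (positive or negative) perfect cube.
Check small values of y:
  y = 0: RHS = 17 is not a perfect cube.
  y = 1: RHS = 39 is not a perfect cube.
  y = -1: RHS = -5 is not a perfect cube.
  y = 2: RHS = 193 is not a perfect cube.
  y = -2: RHS = -159 is not a perfect cube.
  y = 3: RHS = 611 is not a perfect cube.
  y = -3: RHS = -577 is not a perfect cube.
Continuing the search up to |y| = 50 finds no solutions either.
No (x, y) in the scanned range satisfies the equation.

No integer solutions with |y| ≤ 50.


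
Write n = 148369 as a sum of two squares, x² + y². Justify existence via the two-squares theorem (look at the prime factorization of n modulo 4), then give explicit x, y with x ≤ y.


Step 1: Factor n = 148369 = 13 · 101 · 113.
Step 2: Check the mod-4 condition on each prime factor: 13 ≡ 1 (mod 4), exponent 1; 101 ≡ 1 (mod 4), exponent 1; 113 ≡ 1 (mod 4), exponent 1.
All primes ≡ 3 (mod 4) appear to even exponent (or don't appear), so by the two-squares theorem n IS expressible as a sum of two squares.
Step 3: Build a representation. Here n = 13 · 101 · 113 is a product of primes ≡ 1 (mod 4). Each prime p ≡ 1 (mod 4) is itself a sum of two squares; find a² by testing p − a² for a perfect square:
  13: 13 − 1² = 12, 13 − 2² = 9 = 3² ⇒ 13 = 2² + 3².
  101: 101 − 1² = 100 = 10² ⇒ 101 = 1² + 10².
  113: 113 − 1² = 112, 113 − 2² = 109, 113 − 3² = 104, 113 − 4² = 97, 113 − 5² = 88, 113 − 6² = 77, 113 − 7² = 64 = 8² ⇒ 113 = 7² + 8².
  Combine using the Brahmagupta–Fibonacci identity (a² + b²)(c² + d²) = (ac − bd)² + (ad + bc)² = (ac + bd)² + (ad − bc)²:
  13 · 101 = 1313: from (2² + 3²)(1² + 10²), take (2·1 − 3·10, 2·10 + 3·1) = (2 − 30, 20 + 3) = (-28, 23); dropping signs (only squares matter) gives (28, 23); check 28² + 23² = 784 + 529 = 1313 ✓.
  1313 · 113 = 148369: from (28² + 23²)(7² + 8²), take (28·7 − 23·8, 28·8 + 23·7) = (196 − 184, 224 + 161) = (12, 385); check 12² + 385² = 144 + 148225 = 148369 ✓.
Step 4: Order so x ≤ y and verify: 12² + 385² = 144 + 148225 = 148369 = n. ✓

n = 148369 = 12² + 385² (one valid representation with x ≤ y).


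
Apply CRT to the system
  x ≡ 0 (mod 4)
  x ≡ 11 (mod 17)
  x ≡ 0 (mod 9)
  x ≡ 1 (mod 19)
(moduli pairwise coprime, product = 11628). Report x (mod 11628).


Product of moduli M = 4 · 17 · 9 · 19 = 11628.
Merge one congruence at a time:
  Start: x ≡ 0 (mod 4).
  Combine with x ≡ 11 (mod 17); new modulus lcm = 68.
    Write x = 0 + 4·t and substitute into x ≡ 11 (mod 17): 4·t ≡ 11 − 0 = 11 (mod 17).
    The inverse of 4 mod 17 is 13 (since 4·13 = 52 = 3·17 + 1), so t ≡ 13·11 = 143 ≡ 7 (mod 17).
    Then x = 0 + 4·7 = 28, valid modulo lcm(4, 17) = 68: x ≡ 28 (mod 68).
  Combine with x ≡ 0 (mod 9); new modulus lcm = 612.
    Write x = 28 + 68·t and substitute into x ≡ 0 (mod 9): 68·t ≡ 0 − 28 = -28 (mod 9).
    Reduce coefficients mod 9: 5·t ≡ 8 (mod 9).
    The inverse of 5 mod 9 is 2 (since 5·2 = 10 = 1·9 + 1), so t ≡ 2·8 = 16 ≡ 7 (mod 9).
    Then x = 28 + 68·7 = 504, valid modulo lcm(68, 9) = 612: x ≡ 504 (mod 612).
  Combine with x ≡ 1 (mod 19); new modulus lcm = 11628.
    Write x = 504 + 612·t and substitute into x ≡ 1 (mod 19): 612·t ≡ 1 − 504 = -503 (mod 19).
    Reduce coefficients mod 19: 4·t ≡ 10 (mod 19).
    The inverse of 4 mod 19 is 5 (since 4·5 = 20 = 1·19 + 1), so t ≡ 5·10 = 50 ≡ 12 (mod 19).
    Then x = 504 + 612·12 = 7848, valid modulo lcm(612, 19) = 11628: x ≡ 7848 (mod 11628).
Verify against each original: 7848 mod 4 = 0, 7848 mod 17 = 11, 7848 mod 9 = 0, 7848 mod 19 = 1.

x ≡ 7848 (mod 11628).


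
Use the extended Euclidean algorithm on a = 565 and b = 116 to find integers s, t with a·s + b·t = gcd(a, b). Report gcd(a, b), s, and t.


Euclidean algorithm on (565, 116) — divide until remainder is 0:
  565 = 4 · 116 + 101
  116 = 1 · 101 + 15
  101 = 6 · 15 + 11
  15 = 1 · 11 + 4
  11 = 2 · 4 + 3
  4 = 1 · 3 + 1
  3 = 3 · 1 + 0
gcd(565, 116) = 1.
Track Bezout coefficients alongside the remainders: start with r₀ = 565 = a·1 + b·0 (s = 1, t = 0) and r₁ = 116 = a·0 + b·1 (s = 0, t = 1); each new remainder r_{k+1} = r_{k-1} − q_k·r_k inherits s_{k+1} = s_{k-1} − q_k·s_k, t_{k+1} = t_{k-1} − q_k·t_k, so r_k = a·s_k + b·t_k at every step:
  q = 4: r = 101, s = 1 − 4·0 = 1, t = 0 − 4·1 = -4  (check: 565·1 + 116·(-4) = 101)
  q = 1: r = 15, s = 0 − 1·1 = -1, t = 1 − 1·(-4) = 5  (check: 565·(-1) + 116·5 = 15)
  q = 6: r = 11, s = 1 − 6·(-1) = 7, t = -4 − 6·5 = -34  (check: 565·7 + 116·(-34) = 11)
  q = 1: r = 4, s = -1 − 1·7 = -8, t = 5 − 1·(-34) = 39  (check: 565·(-8) + 116·39 = 4)
  q = 2: r = 3, s = 7 − 2·(-8) = 23, t = -34 − 2·39 = -112  (check: 565·23 + 116·(-112) = 3)
  q = 1: r = 1, s = -8 − 1·23 = -31, t = 39 − 1·(-112) = 151  (check: 565·(-31) + 116·151 = 1)
The row with r = 1 (the gcd) gives the Bezout coefficients s = -31, t = 151.
Result: 565 · (-31) + 116 · (151) = 1.

gcd(565, 116) = 1; s = -31, t = 151 (check: 565·(-31) + 116·151 = 1).


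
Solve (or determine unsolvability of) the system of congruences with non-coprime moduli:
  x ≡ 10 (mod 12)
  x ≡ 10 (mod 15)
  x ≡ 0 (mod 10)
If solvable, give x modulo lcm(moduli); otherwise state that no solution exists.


Moduli 12, 15, 10 are not pairwise coprime, so CRT works modulo lcm(m_i) when all pairwise compatibility conditions hold.
Pairwise compatibility: gcd(m_i, m_j) must divide a_i - a_j for every pair.
Merge one congruence at a time:
  Start: x ≡ 10 (mod 12).
  Combine with x ≡ 10 (mod 15): gcd(12, 15) = 3; 10 - 10 = 0, which IS divisible by 3, so compatible.
    Write x = 10 + 12·t and substitute into x ≡ 10 (mod 15): 12·t ≡ 10 − 10 = 0 (mod 15).
    Divide the congruence (and modulus) by g = 3: 4·t ≡ 0 (mod 5).
    The inverse of 4 mod 5 is 4 (since 4·4 = 16 = 3·5 + 1), so t ≡ 4·0 = 0 ≡ 0 (mod 5).
    Then x = 10 + 12·0 = 10, valid modulo lcm(12, 15) = 60: x ≡ 10 (mod 60).
  Combine with x ≡ 0 (mod 10): gcd(60, 10) = 10; 0 - 10 = -10, which IS divisible by 10, so compatible.
    Write x = 10 + 60·t and substitute into x ≡ 0 (mod 10): 60·t ≡ 0 − 10 = -10 (mod 10).
    Divide the congruence (and modulus) by g = 10: 6·t ≡ -1 (mod 1).
    Modulo 1 every t works; take t = 0.
    Then x = 10 + 60·0 = 10, valid modulo lcm(60, 10) = 60: x ≡ 10 (mod 60).
Verify: 10 mod 12 = 10, 10 mod 15 = 10, 10 mod 10 = 0.

x ≡ 10 (mod 60).


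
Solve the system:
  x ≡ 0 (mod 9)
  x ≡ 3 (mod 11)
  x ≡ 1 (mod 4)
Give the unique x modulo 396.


Moduli 9, 11, 4 are pairwise coprime; by CRT there is a unique solution modulo M = 9 · 11 · 4 = 396.
Solve pairwise, accumulating the modulus:
  Start with x ≡ 0 (mod 9).
  Combine with x ≡ 3 (mod 11): since gcd(9, 11) = 1, we get a unique residue mod 99.
    Write x = 0 + 9·t and substitute into x ≡ 3 (mod 11): 9·t ≡ 3 − 0 = 3 (mod 11).
    The inverse of 9 mod 11 is 5 (since 9·5 = 45 = 4·11 + 1), so t ≡ 5·3 = 15 ≡ 4 (mod 11).
    Then x = 0 + 9·4 = 36, valid modulo lcm(9, 11) = 99: x ≡ 36 (mod 99).
  Combine with x ≡ 1 (mod 4): since gcd(99, 4) = 1, we get a unique residue mod 396.
    Write x = 36 + 99·t and substitute into x ≡ 1 (mod 4): 99·t ≡ 1 − 36 = -35 (mod 4).
    Reduce coefficients mod 4: 3·t ≡ 1 (mod 4).
    The inverse of 3 mod 4 is 3 (since 3·3 = 9 = 2·4 + 1), so t ≡ 3·1 = 3 ≡ 3 (mod 4).
    Then x = 36 + 99·3 = 333, valid modulo lcm(99, 4) = 396: x ≡ 333 (mod 396).
Verify: 333 mod 9 = 0 ✓, 333 mod 11 = 3 ✓, 333 mod 4 = 1 ✓.

x ≡ 333 (mod 396).


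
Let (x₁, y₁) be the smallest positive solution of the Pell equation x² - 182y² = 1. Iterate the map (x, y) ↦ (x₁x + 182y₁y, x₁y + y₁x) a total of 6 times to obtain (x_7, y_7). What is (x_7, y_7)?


Step 1: Find the fundamental solution (x₁, y₁) of x² - 182y² = 1.
  Expand √182 as a continued fraction. a₀ = ⌊√182⌋ = 13; iterate m_{k+1} = d_k·a_k − m_k, d_{k+1} = (182 − m_{k+1}²)/d_k, a_{k+1} = ⌊(a₀ + m_{k+1})/d_{k+1}⌋ (starting m₀ = 0, d₀ = 1), with convergents p_k = a_k·p_{k-1} + p_{k-2}, q_k = a_k·q_{k-1} + q_{k-2} (p₋₁ = 1, q₋₁ = 0):
  k = 0: a₀ = 13; p₀/q₀ = 13/1; p₀² − 182·q₀² = 169 − 182 = -13.
  k = 1: m = 13, d = 13, a = ⌊(13 + 13)/13⌋ = 2; p/q = (2·13 + 1)/(2·1 + 0) = 27/2; p² − 182·q² = 729 − 728 = 1.
  The first convergent with p² − 182·q² = 1 gives the fundamental solution (x₁, y₁) = (27, 2).
Step 2: Apply the recurrence (x_{n+1}, y_{n+1}) = (x₁x_n + 182y₁y_n, x₁y_n + y₁x_n) repeatedly.
  From (x_1, y_1) = (27, 2): x_2 = 27·27 + 182·2·2 = 1457; y_2 = 27·2 + 2·27 = 108.
  From (x_2, y_2) = (1457, 108): x_3 = 27·1457 + 182·2·108 = 78651; y_3 = 27·108 + 2·1457 = 5830.
  From (x_3, y_3) = (78651, 5830): x_4 = 27·78651 + 182·2·5830 = 4245697; y_4 = 27·5830 + 2·78651 = 314712.
  From (x_4, y_4) = (4245697, 314712): x_5 = 27·4245697 + 182·2·314712 = 229188987; y_5 = 27·314712 + 2·4245697 = 16988618.
  From (x_5, y_5) = (229188987, 16988618): x_6 = 27·229188987 + 182·2·16988618 = 12371959601; y_6 = 27·16988618 + 2·229188987 = 917070660.
  From (x_6, y_6) = (12371959601, 917070660): x_7 = 27·12371959601 + 182·2·917070660 = 667856629467; y_7 = 27·917070660 + 2·12371959601 = 49504827022.
Step 3: Verify x_7² - 182·y_7² = 446032477523021732704089 - 446032477523021732704088 = 1 (should be 1). ✓

(x_1, y_1) = (27, 2); (x_7, y_7) = (667856629467, 49504827022).


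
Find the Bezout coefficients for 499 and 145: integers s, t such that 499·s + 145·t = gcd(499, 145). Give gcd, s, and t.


Euclidean algorithm on (499, 145) — divide until remainder is 0:
  499 = 3 · 145 + 64
  145 = 2 · 64 + 17
  64 = 3 · 17 + 13
  17 = 1 · 13 + 4
  13 = 3 · 4 + 1
  4 = 4 · 1 + 0
gcd(499, 145) = 1.
Track Bezout coefficients alongside the remainders: start with r₀ = 499 = a·1 + b·0 (s = 1, t = 0) and r₁ = 145 = a·0 + b·1 (s = 0, t = 1); each new remainder r_{k+1} = r_{k-1} − q_k·r_k inherits s_{k+1} = s_{k-1} − q_k·s_k, t_{k+1} = t_{k-1} − q_k·t_k, so r_k = a·s_k + b·t_k at every step:
  q = 3: r = 64, s = 1 − 3·0 = 1, t = 0 − 3·1 = -3  (check: 499·1 + 145·(-3) = 64)
  q = 2: r = 17, s = 0 − 2·1 = -2, t = 1 − 2·(-3) = 7  (check: 499·(-2) + 145·7 = 17)
  q = 3: r = 13, s = 1 − 3·(-2) = 7, t = -3 − 3·7 = -24  (check: 499·7 + 145·(-24) = 13)
  q = 1: r = 4, s = -2 − 1·7 = -9, t = 7 − 1·(-24) = 31  (check: 499·(-9) + 145·31 = 4)
  q = 3: r = 1, s = 7 − 3·(-9) = 34, t = -24 − 3·31 = -117  (check: 499·34 + 145·(-117) = 1)
The row with r = 1 (the gcd) gives the Bezout coefficients s = 34, t = -117.
Result: 499 · (34) + 145 · (-117) = 1.

gcd(499, 145) = 1; s = 34, t = -117 (check: 499·34 + 145·(-117) = 1).


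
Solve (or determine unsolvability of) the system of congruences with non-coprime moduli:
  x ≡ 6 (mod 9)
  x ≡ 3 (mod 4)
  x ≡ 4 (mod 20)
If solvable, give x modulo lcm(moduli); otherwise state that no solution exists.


Moduli 9, 4, 20 are not pairwise coprime, so CRT works modulo lcm(m_i) when all pairwise compatibility conditions hold.
Pairwise compatibility: gcd(m_i, m_j) must divide a_i - a_j for every pair.
Merge one congruence at a time:
  Start: x ≡ 6 (mod 9).
  Combine with x ≡ 3 (mod 4): gcd(9, 4) = 1; 3 - 6 = -3, which IS divisible by 1, so compatible.
    Write x = 6 + 9·t and substitute into x ≡ 3 (mod 4): 9·t ≡ 3 − 6 = -3 (mod 4).
    Reduce coefficients mod 4: 1·t ≡ 1 (mod 4).
    So t ≡ 1 (mod 4).
    Then x = 6 + 9·1 = 15, valid modulo lcm(9, 4) = 36: x ≡ 15 (mod 36).
  Combine with x ≡ 4 (mod 20): gcd(36, 20) = 4, and 4 - 15 = -11 is NOT divisible by 4.
    ⇒ system is inconsistent (no integer solution).

No solution (the system is inconsistent).


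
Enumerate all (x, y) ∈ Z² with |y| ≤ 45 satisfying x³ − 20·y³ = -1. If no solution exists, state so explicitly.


The equation is x³ - 20y³ = -1. For fixed y, x³ = 20·y³ − 1, so a solution requires the RHS to be a perfect cube.
Strategy: iterate y from -45 to 45, compute RHS = 20·y³ − 1, and check whether it is a (positive or negative) perfect cube.
Check small values of y:
  y = 0: RHS = -1 = (-1)³ ⇒ x = -1 works.
  y = 1: RHS = 19 is not a perfect cube.
  y = -1: RHS = -21 is not a perfect cube.
  y = 2: RHS = 159 is not a perfect cube.
  y = -2: RHS = -161 is not a perfect cube.
  y = 3: RHS = 539 is not a perfect cube.
  y = -3: RHS = -541 is not a perfect cube.
Continuing, at y = 7: RHS = 6859 = (19)³ ⇒ x = 19 works.
Searching the remaining y in |y| ≤ 45 finds no further solutions.
Collected solutions: (-1, 0), (19, 7).

Solutions (with |y| ≤ 45): (-1, 0), (19, 7).


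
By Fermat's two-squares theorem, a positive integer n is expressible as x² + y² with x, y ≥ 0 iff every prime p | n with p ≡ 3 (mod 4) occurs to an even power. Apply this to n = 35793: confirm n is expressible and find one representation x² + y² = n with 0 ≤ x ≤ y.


Step 1: Factor n = 35793 = 3^2 · 41 · 97.
Step 2: Check the mod-4 condition on each prime factor: 3 ≡ 3 (mod 4), exponent 2 (must be even); 41 ≡ 1 (mod 4), exponent 1; 97 ≡ 1 (mod 4), exponent 1.
All primes ≡ 3 (mod 4) appear to even exponent (or don't appear), so by the two-squares theorem n IS expressible as a sum of two squares.
Step 3: Build a representation. Group n = k² · m with k = 3 and m = 41 · 97 = 3977 (a product of primes ≡ 1 (mod 4)); a representation of m scales to one of n via (k·x)² + (k·y)² = k²(x² + y²). Each prime p ≡ 1 (mod 4) is itself a sum of two squares; find a² by testing p − a² for a perfect square:
  41: 41 − 1² = 40, 41 − 2² = 37, 41 − 3² = 32, 41 − 4² = 25 = 5² ⇒ 41 = 4² + 5².
  97: 97 − 1² = 96, 97 − 2² = 93, 97 − 3² = 88, 97 − 4² = 81 = 9² ⇒ 97 = 4² + 9².
  Combine using the Brahmagupta–Fibonacci identity (a² + b²)(c² + d²) = (ac − bd)² + (ad + bc)² = (ac + bd)² + (ad − bc)²:
  41 · 97 = 3977: from (4² + 5²)(4² + 9²), take (4·4 − 5·9, 4·9 + 5·4) = (16 − 45, 36 + 20) = (-29, 56); dropping signs (only squares matter) gives (29, 56); check 29² + 56² = 841 + 3136 = 3977 ✓.
  Scale by k = 3: (3·29, 3·56) = (87, 168).
Step 4: Order so x ≤ y and verify: 87² + 168² = 7569 + 28224 = 35793 = n. ✓

n = 35793 = 87² + 168² (one valid representation with x ≤ y).


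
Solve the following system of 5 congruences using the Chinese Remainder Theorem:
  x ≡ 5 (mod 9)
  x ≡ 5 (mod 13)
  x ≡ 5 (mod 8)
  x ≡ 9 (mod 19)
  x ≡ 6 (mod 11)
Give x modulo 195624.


Product of moduli M = 9 · 13 · 8 · 19 · 11 = 195624.
Merge one congruence at a time:
  Start: x ≡ 5 (mod 9).
  Combine with x ≡ 5 (mod 13); new modulus lcm = 117.
    Write x = 5 + 9·t and substitute into x ≡ 5 (mod 13): 9·t ≡ 5 − 5 = 0 (mod 13).
    The inverse of 9 mod 13 is 3 (since 9·3 = 27 = 2·13 + 1), so t ≡ 3·0 = 0 ≡ 0 (mod 13).
    Then x = 5 + 9·0 = 5, valid modulo lcm(9, 13) = 117: x ≡ 5 (mod 117).
  Combine with x ≡ 5 (mod 8); new modulus lcm = 936.
    Write x = 5 + 117·t and substitute into x ≡ 5 (mod 8): 117·t ≡ 5 − 5 = 0 (mod 8).
    Reduce coefficients mod 8: 5·t ≡ 0 (mod 8).
    The inverse of 5 mod 8 is 5 (since 5·5 = 25 = 3·8 + 1), so t ≡ 5·0 = 0 ≡ 0 (mod 8).
    Then x = 5 + 117·0 = 5, valid modulo lcm(117, 8) = 936: x ≡ 5 (mod 936).
  Combine with x ≡ 9 (mod 19); new modulus lcm = 17784.
    Write x = 5 + 936·t and substitute into x ≡ 9 (mod 19): 936·t ≡ 9 − 5 = 4 (mod 19).
    Reduce coefficients mod 19: 5·t ≡ 4 (mod 19).
    The inverse of 5 mod 19 is 4 (since 5·4 = 20 = 1·19 + 1), so t ≡ 4·4 = 16 ≡ 16 (mod 19).
    Then x = 5 + 936·16 = 14981, valid modulo lcm(936, 19) = 17784: x ≡ 14981 (mod 17784).
  Combine with x ≡ 6 (mod 11); new modulus lcm = 195624.
    Write x = 14981 + 17784·t and substitute into x ≡ 6 (mod 11): 17784·t ≡ 6 − 14981 = -14975 (mod 11).
    Reduce coefficients mod 11: 8·t ≡ 7 (mod 11).
    The inverse of 8 mod 11 is 7 (since 8·7 = 56 = 5·11 + 1), so t ≡ 7·7 = 49 ≡ 5 (mod 11).
    Then x = 14981 + 17784·5 = 103901, valid modulo lcm(17784, 11) = 195624: x ≡ 103901 (mod 195624).
Verify against each original: 103901 mod 9 = 5, 103901 mod 13 = 5, 103901 mod 8 = 5, 103901 mod 19 = 9, 103901 mod 11 = 6.

x ≡ 103901 (mod 195624).


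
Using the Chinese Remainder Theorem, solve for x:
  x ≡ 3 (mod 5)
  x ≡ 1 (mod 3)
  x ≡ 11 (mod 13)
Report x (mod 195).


Moduli 5, 3, 13 are pairwise coprime; by CRT there is a unique solution modulo M = 5 · 3 · 13 = 195.
Solve pairwise, accumulating the modulus:
  Start with x ≡ 3 (mod 5).
  Combine with x ≡ 1 (mod 3): since gcd(5, 3) = 1, we get a unique residue mod 15.
    Write x = 3 + 5·t and substitute into x ≡ 1 (mod 3): 5·t ≡ 1 − 3 = -2 (mod 3).
    Reduce coefficients mod 3: 2·t ≡ 1 (mod 3).
    The inverse of 2 mod 3 is 2 (since 2·2 = 4 = 1·3 + 1), so t ≡ 2·1 = 2 ≡ 2 (mod 3).
    Then x = 3 + 5·2 = 13, valid modulo lcm(5, 3) = 15: x ≡ 13 (mod 15).
  Combine with x ≡ 11 (mod 13): since gcd(15, 13) = 1, we get a unique residue mod 195.
    Write x = 13 + 15·t and substitute into x ≡ 11 (mod 13): 15·t ≡ 11 − 13 = -2 (mod 13).
    Reduce coefficients mod 13: 2·t ≡ 11 (mod 13).
    The inverse of 2 mod 13 is 7 (since 2·7 = 14 = 1·13 + 1), so t ≡ 7·11 = 77 ≡ 12 (mod 13).
    Then x = 13 + 15·12 = 193, valid modulo lcm(15, 13) = 195: x ≡ 193 (mod 195).
Verify: 193 mod 5 = 3 ✓, 193 mod 3 = 1 ✓, 193 mod 13 = 11 ✓.

x ≡ 193 (mod 195).


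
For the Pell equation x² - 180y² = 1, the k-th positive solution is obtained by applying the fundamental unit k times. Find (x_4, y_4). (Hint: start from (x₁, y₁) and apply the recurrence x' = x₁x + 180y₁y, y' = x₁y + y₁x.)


Step 1: Find the fundamental solution (x₁, y₁) of x² - 180y² = 1.
  Expand √180 as a continued fraction. a₀ = ⌊√180⌋ = 13; iterate m_{k+1} = d_k·a_k − m_k, d_{k+1} = (180 − m_{k+1}²)/d_k, a_{k+1} = ⌊(a₀ + m_{k+1})/d_{k+1}⌋ (starting m₀ = 0, d₀ = 1), with convergents p_k = a_k·p_{k-1} + p_{k-2}, q_k = a_k·q_{k-1} + q_{k-2} (p₋₁ = 1, q₋₁ = 0):
  k = 0: a₀ = 13; p₀/q₀ = 13/1; p₀² − 180·q₀² = 169 − 180 = -11.
  k = 1: m = 13, d = 11, a = ⌊(13 + 13)/11⌋ = 2; p/q = (2·13 + 1)/(2·1 + 0) = 27/2; p² − 180·q² = 729 − 720 = 9.
  k = 2: m = 9, d = 9, a = ⌊(13 + 9)/9⌋ = 2; p/q = (2·27 + 13)/(2·2 + 1) = 67/5; p² − 180·q² = 4489 − 4500 = -11.
  k = 3: m = 9, d = 11, a = ⌊(13 + 9)/11⌋ = 2; p/q = (2·67 + 27)/(2·5 + 2) = 161/12; p² − 180·q² = 25921 − 25920 = 1.
  The first convergent with p² − 180·q² = 1 gives the fundamental solution (x₁, y₁) = (161, 12).
Step 2: Apply the recurrence (x_{n+1}, y_{n+1}) = (x₁x_n + 180y₁y_n, x₁y_n + y₁x_n) repeatedly.
  From (x_1, y_1) = (161, 12): x_2 = 161·161 + 180·12·12 = 51841; y_2 = 161·12 + 12·161 = 3864.
  From (x_2, y_2) = (51841, 3864): x_3 = 161·51841 + 180·12·3864 = 16692641; y_3 = 161·3864 + 12·51841 = 1244196.
  From (x_3, y_3) = (16692641, 1244196): x_4 = 161·16692641 + 180·12·1244196 = 5374978561; y_4 = 161·1244196 + 12·16692641 = 400627248.
Step 3: Verify x_4² - 180·y_4² = 28890394531209630721 - 28890394531209630720 = 1 (should be 1). ✓

(x_1, y_1) = (161, 12); (x_4, y_4) = (5374978561, 400627248).


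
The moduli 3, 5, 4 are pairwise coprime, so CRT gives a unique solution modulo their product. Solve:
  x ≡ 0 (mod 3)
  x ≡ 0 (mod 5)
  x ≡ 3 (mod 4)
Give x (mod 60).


Moduli 3, 5, 4 are pairwise coprime; by CRT there is a unique solution modulo M = 3 · 5 · 4 = 60.
Solve pairwise, accumulating the modulus:
  Start with x ≡ 0 (mod 3).
  Combine with x ≡ 0 (mod 5): since gcd(3, 5) = 1, we get a unique residue mod 15.
    Write x = 0 + 3·t and substitute into x ≡ 0 (mod 5): 3·t ≡ 0 − 0 = 0 (mod 5).
    The inverse of 3 mod 5 is 2 (since 3·2 = 6 = 1·5 + 1), so t ≡ 2·0 = 0 ≡ 0 (mod 5).
    Then x = 0 + 3·0 = 0, valid modulo lcm(3, 5) = 15: x ≡ 0 (mod 15).
  Combine with x ≡ 3 (mod 4): since gcd(15, 4) = 1, we get a unique residue mod 60.
    Write x = 0 + 15·t and substitute into x ≡ 3 (mod 4): 15·t ≡ 3 − 0 = 3 (mod 4).
    Reduce coefficients mod 4: 3·t ≡ 3 (mod 4).
    The inverse of 3 mod 4 is 3 (since 3·3 = 9 = 2·4 + 1), so t ≡ 3·3 = 9 ≡ 1 (mod 4).
    Then x = 0 + 15·1 = 15, valid modulo lcm(15, 4) = 60: x ≡ 15 (mod 60).
Verify: 15 mod 3 = 0 ✓, 15 mod 5 = 0 ✓, 15 mod 4 = 3 ✓.

x ≡ 15 (mod 60).


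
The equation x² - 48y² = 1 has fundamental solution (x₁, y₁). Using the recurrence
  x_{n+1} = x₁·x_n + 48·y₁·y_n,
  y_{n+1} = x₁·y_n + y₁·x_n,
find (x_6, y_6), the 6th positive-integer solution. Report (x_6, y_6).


Step 1: Find the fundamental solution (x₁, y₁) of x² - 48y² = 1.
  Expand √48 as a continued fraction. a₀ = ⌊√48⌋ = 6; iterate m_{k+1} = d_k·a_k − m_k, d_{k+1} = (48 − m_{k+1}²)/d_k, a_{k+1} = ⌊(a₀ + m_{k+1})/d_{k+1}⌋ (starting m₀ = 0, d₀ = 1), with convergents p_k = a_k·p_{k-1} + p_{k-2}, q_k = a_k·q_{k-1} + q_{k-2} (p₋₁ = 1, q₋₁ = 0):
  k = 0: a₀ = 6; p₀/q₀ = 6/1; p₀² − 48·q₀² = 36 − 48 = -12.
  k = 1: m = 6, d = 12, a = ⌊(6 + 6)/12⌋ = 1; p/q = (1·6 + 1)/(1·1 + 0) = 7/1; p² − 48·q² = 49 − 48 = 1.
  The first convergent with p² − 48·q² = 1 gives the fundamental solution (x₁, y₁) = (7, 1).
Step 2: Apply the recurrence (x_{n+1}, y_{n+1}) = (x₁x_n + 48y₁y_n, x₁y_n + y₁x_n) repeatedly.
  From (x_1, y_1) = (7, 1): x_2 = 7·7 + 48·1·1 = 97; y_2 = 7·1 + 1·7 = 14.
  From (x_2, y_2) = (97, 14): x_3 = 7·97 + 48·1·14 = 1351; y_3 = 7·14 + 1·97 = 195.
  From (x_3, y_3) = (1351, 195): x_4 = 7·1351 + 48·1·195 = 18817; y_4 = 7·195 + 1·1351 = 2716.
  From (x_4, y_4) = (18817, 2716): x_5 = 7·18817 + 48·1·2716 = 262087; y_5 = 7·2716 + 1·18817 = 37829.
  From (x_5, y_5) = (262087, 37829): x_6 = 7·262087 + 48·1·37829 = 3650401; y_6 = 7·37829 + 1·262087 = 526890.
Step 3: Verify x_6² - 48·y_6² = 13325427460801 - 13325427460800 = 1 (should be 1). ✓

(x_1, y_1) = (7, 1); (x_6, y_6) = (3650401, 526890).


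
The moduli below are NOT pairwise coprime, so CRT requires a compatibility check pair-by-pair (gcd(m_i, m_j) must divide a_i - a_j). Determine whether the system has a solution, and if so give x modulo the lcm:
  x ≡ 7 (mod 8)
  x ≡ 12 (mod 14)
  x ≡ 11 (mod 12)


Moduli 8, 14, 12 are not pairwise coprime, so CRT works modulo lcm(m_i) when all pairwise compatibility conditions hold.
Pairwise compatibility: gcd(m_i, m_j) must divide a_i - a_j for every pair.
Merge one congruence at a time:
  Start: x ≡ 7 (mod 8).
  Combine with x ≡ 12 (mod 14): gcd(8, 14) = 2, and 12 - 7 = 5 is NOT divisible by 2.
    ⇒ system is inconsistent (no integer solution).

No solution (the system is inconsistent).


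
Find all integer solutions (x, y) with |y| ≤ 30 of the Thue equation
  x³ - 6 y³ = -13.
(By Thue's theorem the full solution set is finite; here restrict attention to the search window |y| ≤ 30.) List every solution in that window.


The equation is x³ - 6y³ = -13. For fixed y, x³ = 6·y³ − 13, so a solution requires the RHS to be a perfect cube.
Strategy: iterate y from -30 to 30, compute RHS = 6·y³ − 13, and check whether it is a (positive or negative) perfect cube.
Check small values of y:
  y = 0: RHS = -13 is not a perfect cube.
  y = 1: RHS = -7 is not a perfect cube.
  y = -1: RHS = -19 is not a perfect cube.
  y = 2: RHS = 35 is not a perfect cube.
  y = -2: RHS = -61 is not a perfect cube.
  y = 3: RHS = 149 is not a perfect cube.
  y = -3: RHS = -175 is not a perfect cube.
Continuing the search up to |y| = 30 finds no solutions either.
No (x, y) in the scanned range satisfies the equation.

No integer solutions with |y| ≤ 30.


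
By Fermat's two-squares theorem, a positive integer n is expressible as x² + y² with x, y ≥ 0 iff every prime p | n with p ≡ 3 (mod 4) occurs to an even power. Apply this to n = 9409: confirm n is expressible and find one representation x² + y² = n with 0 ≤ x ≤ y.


Step 1: Factor n = 9409 = 97^2.
Step 2: Check the mod-4 condition on each prime factor: 97 ≡ 1 (mod 4), exponent 2.
All primes ≡ 3 (mod 4) appear to even exponent (or don't appear), so by the two-squares theorem n IS expressible as a sum of two squares.
Step 3: Build a representation. Here n = 97 · 97 is a product of primes ≡ 1 (mod 4). Each prime p ≡ 1 (mod 4) is itself a sum of two squares; find a² by testing p − a² for a perfect square:
  97: 97 − 1² = 96, 97 − 2² = 93, 97 − 3² = 88, 97 − 4² = 81 = 9² ⇒ 97 = 4² + 9².
  Combine using the Brahmagupta–Fibonacci identity (a² + b²)(c² + d²) = (ac − bd)² + (ad + bc)² = (ac + bd)² + (ad − bc)²:
  97 · 97 = 9409: from (4² + 9²)(4² + 9²), take (4·4 − 9·9, 4·9 + 9·4) = (16 − 81, 36 + 36) = (-65, 72); dropping signs (only squares matter) gives (65, 72); check 65² + 72² = 4225 + 5184 = 9409 ✓.
Step 4: Order so x ≤ y and verify: 65² + 72² = 4225 + 5184 = 9409 = n. ✓

n = 9409 = 65² + 72² (one valid representation with x ≤ y).


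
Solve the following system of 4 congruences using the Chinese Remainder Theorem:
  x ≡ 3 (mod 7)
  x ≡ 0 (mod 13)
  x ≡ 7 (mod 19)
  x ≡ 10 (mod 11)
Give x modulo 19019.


Product of moduli M = 7 · 13 · 19 · 11 = 19019.
Merge one congruence at a time:
  Start: x ≡ 3 (mod 7).
  Combine with x ≡ 0 (mod 13); new modulus lcm = 91.
    Write x = 3 + 7·t and substitute into x ≡ 0 (mod 13): 7·t ≡ 0 − 3 = -3 (mod 13).
    Reduce coefficients mod 13: 7·t ≡ 10 (mod 13).
    The inverse of 7 mod 13 is 2 (since 7·2 = 14 = 1·13 + 1), so t ≡ 2·10 = 20 ≡ 7 (mod 13).
    Then x = 3 + 7·7 = 52, valid modulo lcm(7, 13) = 91: x ≡ 52 (mod 91).
  Combine with x ≡ 7 (mod 19); new modulus lcm = 1729.
    Write x = 52 + 91·t and substitute into x ≡ 7 (mod 19): 91·t ≡ 7 − 52 = -45 (mod 19).
    Reduce coefficients mod 19: 15·t ≡ 12 (mod 19).
    The inverse of 15 mod 19 is 14 (since 15·14 = 210 = 11·19 + 1), so t ≡ 14·12 = 168 ≡ 16 (mod 19).
    Then x = 52 + 91·16 = 1508, valid modulo lcm(91, 19) = 1729: x ≡ 1508 (mod 1729).
  Combine with x ≡ 10 (mod 11); new modulus lcm = 19019.
    Write x = 1508 + 1729·t and substitute into x ≡ 10 (mod 11): 1729·t ≡ 10 − 1508 = -1498 (mod 11).
    Reduce coefficients mod 11: 2·t ≡ 9 (mod 11).
    The inverse of 2 mod 11 is 6 (since 2·6 = 12 = 1·11 + 1), so t ≡ 6·9 = 54 ≡ 10 (mod 11).
    Then x = 1508 + 1729·10 = 18798, valid modulo lcm(1729, 11) = 19019: x ≡ 18798 (mod 19019).
Verify against each original: 18798 mod 7 = 3, 18798 mod 13 = 0, 18798 mod 19 = 7, 18798 mod 11 = 10.

x ≡ 18798 (mod 19019).


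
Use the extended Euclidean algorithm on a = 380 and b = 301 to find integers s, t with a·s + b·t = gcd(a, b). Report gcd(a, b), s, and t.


Euclidean algorithm on (380, 301) — divide until remainder is 0:
  380 = 1 · 301 + 79
  301 = 3 · 79 + 64
  79 = 1 · 64 + 15
  64 = 4 · 15 + 4
  15 = 3 · 4 + 3
  4 = 1 · 3 + 1
  3 = 3 · 1 + 0
gcd(380, 301) = 1.
Track Bezout coefficients alongside the remainders: start with r₀ = 380 = a·1 + b·0 (s = 1, t = 0) and r₁ = 301 = a·0 + b·1 (s = 0, t = 1); each new remainder r_{k+1} = r_{k-1} − q_k·r_k inherits s_{k+1} = s_{k-1} − q_k·s_k, t_{k+1} = t_{k-1} − q_k·t_k, so r_k = a·s_k + b·t_k at every step:
  q = 1: r = 79, s = 1 − 1·0 = 1, t = 0 − 1·1 = -1  (check: 380·1 + 301·(-1) = 79)
  q = 3: r = 64, s = 0 − 3·1 = -3, t = 1 − 3·(-1) = 4  (check: 380·(-3) + 301·4 = 64)
  q = 1: r = 15, s = 1 − 1·(-3) = 4, t = -1 − 1·4 = -5  (check: 380·4 + 301·(-5) = 15)
  q = 4: r = 4, s = -3 − 4·4 = -19, t = 4 − 4·(-5) = 24  (check: 380·(-19) + 301·24 = 4)
  q = 3: r = 3, s = 4 − 3·(-19) = 61, t = -5 − 3·24 = -77  (check: 380·61 + 301·(-77) = 3)
  q = 1: r = 1, s = -19 − 1·61 = -80, t = 24 − 1·(-77) = 101  (check: 380·(-80) + 301·101 = 1)
The row with r = 1 (the gcd) gives the Bezout coefficients s = -80, t = 101.
Result: 380 · (-80) + 301 · (101) = 1.

gcd(380, 301) = 1; s = -80, t = 101 (check: 380·(-80) + 301·101 = 1).
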